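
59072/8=7384=7384.00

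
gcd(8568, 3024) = 504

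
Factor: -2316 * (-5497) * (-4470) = -1 * 2^3 * 3^2 * 5^1 * 23^1 * 149^1 * 193^1 * 239^1 = -56907802440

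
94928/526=47464/263 ≈ 180.47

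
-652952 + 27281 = -625671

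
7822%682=320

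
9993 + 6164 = 16157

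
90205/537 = 167+526/537 ≈ 167.98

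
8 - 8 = 0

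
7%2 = 1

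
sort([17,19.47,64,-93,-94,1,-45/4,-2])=[-94,-93,-45/4,-2,1,17,19.47,64]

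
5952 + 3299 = 9251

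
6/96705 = 2/32235 ≈ 0.0000620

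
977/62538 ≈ 0.0156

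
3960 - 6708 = -2748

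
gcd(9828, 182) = 182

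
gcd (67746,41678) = 14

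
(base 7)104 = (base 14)3b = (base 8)65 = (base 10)53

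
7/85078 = 1/12154 ≈ 0.0000823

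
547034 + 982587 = 1529621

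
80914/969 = 83+487/969≈83.50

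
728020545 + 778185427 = 1506205972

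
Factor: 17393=17393^1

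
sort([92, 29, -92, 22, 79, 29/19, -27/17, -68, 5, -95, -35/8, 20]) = [-95, -92, -68, -35/8, -27/17, 29/19, 5, 20, 22, 29, 79, 92]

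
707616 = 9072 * 78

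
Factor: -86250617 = -1*86250617^1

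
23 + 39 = 62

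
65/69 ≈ 0.942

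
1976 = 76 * 26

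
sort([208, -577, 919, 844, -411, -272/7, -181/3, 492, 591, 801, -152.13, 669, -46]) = [-577, -411, -152.13, -181/3, -46, -272/7, 208, 492, 591, 669, 801, 844, 919]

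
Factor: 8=2^3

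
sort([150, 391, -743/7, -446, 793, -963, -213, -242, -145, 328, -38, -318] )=[-963, -446, -318, -242, -213, -145, -743/7, -38, 150, 328, 391, 793] 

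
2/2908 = 1/1454 ≈ 0.000688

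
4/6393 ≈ 0.000626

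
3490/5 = 698 = 698.00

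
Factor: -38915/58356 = -1 * 2^(-2) * 3^(-2) * 5^1 * 43^1 * 181^1 * 1621^(-1) 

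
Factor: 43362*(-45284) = -1*2^3*3^3*11^1*73^1*11321^1 = -1963604808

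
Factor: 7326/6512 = 2^(-3)*3^2 = 9/8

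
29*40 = 1160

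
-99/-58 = 1 + 41/58 ≈ 1.71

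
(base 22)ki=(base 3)121222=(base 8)712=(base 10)458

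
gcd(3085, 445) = 5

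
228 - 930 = -702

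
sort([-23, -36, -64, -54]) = [-64, -54, -36, -23]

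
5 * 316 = 1580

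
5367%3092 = 2275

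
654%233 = 188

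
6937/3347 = 2 + 243/3347 ≈ 2.07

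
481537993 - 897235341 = -415697348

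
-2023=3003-5026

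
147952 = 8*18494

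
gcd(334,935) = 1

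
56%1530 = 56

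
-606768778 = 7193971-613962749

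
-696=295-991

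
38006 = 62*613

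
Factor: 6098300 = 2^2*5^2*13^1*4691^1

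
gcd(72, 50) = 2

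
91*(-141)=-12831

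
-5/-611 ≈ 0.00818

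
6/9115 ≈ 0.000658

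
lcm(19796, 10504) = 514696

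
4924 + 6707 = 11631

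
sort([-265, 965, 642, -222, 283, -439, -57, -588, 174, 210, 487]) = [-588, -439, -265, -222, -57, 174, 210, 283, 487, 642, 965]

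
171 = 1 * 171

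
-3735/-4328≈0.863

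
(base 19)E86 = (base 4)1101130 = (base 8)12134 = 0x145C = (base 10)5212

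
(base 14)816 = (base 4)120310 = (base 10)1588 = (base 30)1ms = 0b11000110100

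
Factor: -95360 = -1 * 2^7 * 5^1 * 149^1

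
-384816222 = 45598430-430414652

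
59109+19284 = 78393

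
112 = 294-182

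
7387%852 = 571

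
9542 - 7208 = 2334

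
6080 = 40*152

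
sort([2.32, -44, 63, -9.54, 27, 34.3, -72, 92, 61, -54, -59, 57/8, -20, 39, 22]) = [-72, -59, -54, -44, -20, -9.54, 2.32, 57/8, 22, 27, 34.3, 39, 61, 63, 92]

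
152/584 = 19/73 ≈ 0.260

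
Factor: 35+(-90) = -1 * 5^1 * 11^1 = -55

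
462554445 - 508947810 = -46393365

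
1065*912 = 971280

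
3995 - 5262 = -1267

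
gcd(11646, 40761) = 5823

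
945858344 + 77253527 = 1023111871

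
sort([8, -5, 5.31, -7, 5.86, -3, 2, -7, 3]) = [-7, -7, -5, -3, 2, 3, 5.31, 5.86, 8]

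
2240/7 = 320 = 320.00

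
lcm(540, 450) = 2700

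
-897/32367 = -299/10789 ≈ -0.0277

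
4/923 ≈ 0.00433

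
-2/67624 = -1/33812 ≈ -0.0000296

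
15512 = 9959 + 5553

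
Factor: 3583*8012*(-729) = -1*2^2*3^6*2003^1*3583^1 = -20927400084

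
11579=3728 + 7851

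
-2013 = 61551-63564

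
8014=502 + 7512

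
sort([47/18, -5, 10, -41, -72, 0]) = [-72, -41, -5, 0, 47/18, 10]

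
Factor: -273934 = -1 * 2^1 * 29^1 * 4723^1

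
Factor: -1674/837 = -1 * 2^1 = -2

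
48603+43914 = 92517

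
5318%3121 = 2197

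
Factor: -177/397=-1 * 3^1 * 59^1 * 397^(-1)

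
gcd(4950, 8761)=1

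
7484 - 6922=562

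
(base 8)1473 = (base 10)827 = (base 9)1118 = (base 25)182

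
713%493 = 220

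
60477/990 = 20159/330 ≈ 61.09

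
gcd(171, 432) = 9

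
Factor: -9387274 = -1 * 2^1 * 13^2 * 27773^1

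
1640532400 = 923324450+717207950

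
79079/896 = 11297/128≈88.26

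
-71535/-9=7948+1/3 ≈ 7948.33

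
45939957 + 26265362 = 72205319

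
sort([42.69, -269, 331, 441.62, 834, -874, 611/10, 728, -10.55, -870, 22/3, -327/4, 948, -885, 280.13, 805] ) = [-885, -874, -870, -269, -327/4, -10.55, 22/3, 42.69, 611/10, 280.13, 331, 441.62, 728, 805, 834, 948] 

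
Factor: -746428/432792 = -1*2^(-1)*3^(-2)*191^1*977^1*6011^(-1) = -186607/108198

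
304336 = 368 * 827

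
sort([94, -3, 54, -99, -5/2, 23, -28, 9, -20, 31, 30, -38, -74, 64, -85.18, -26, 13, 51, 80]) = [-99, -85.18, -74, -38, -28, -26, -20, -3, -5/2, 9, 13, 23, 30, 31, 51, 54, 64, 80, 94]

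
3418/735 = 4 + 478/735 ≈ 4.65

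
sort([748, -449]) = [-449, 748]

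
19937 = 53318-33381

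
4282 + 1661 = 5943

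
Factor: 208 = 2^4 * 13^1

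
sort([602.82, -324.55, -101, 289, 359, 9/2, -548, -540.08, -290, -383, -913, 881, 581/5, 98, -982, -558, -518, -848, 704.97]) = [-982, -913, -848, -558, -548, -540.08, -518, -383, -324.55, -290, -101, 9/2, 98, 581/5, 289, 359, 602.82, 704.97, 881]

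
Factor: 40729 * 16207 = 13^2 * 19^1 * 241^1 * 853^1 = 660094903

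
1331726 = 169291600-167959874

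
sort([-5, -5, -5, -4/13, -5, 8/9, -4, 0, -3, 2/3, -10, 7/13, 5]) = [-10, -5, -5, -5, -5, -4, -3, -4/13, 0, 7/13, 2/3, 8/9, 5]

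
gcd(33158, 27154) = 2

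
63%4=3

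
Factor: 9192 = 2^3 * 3^1 * 383^1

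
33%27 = 6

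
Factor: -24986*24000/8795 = -1*2^7*3^1*5^2*13^1*31^2*1759^(-1) = -119932800/1759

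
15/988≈0.0152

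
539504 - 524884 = 14620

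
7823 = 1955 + 5868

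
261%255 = 6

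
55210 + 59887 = 115097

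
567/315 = 9/5 = 1.80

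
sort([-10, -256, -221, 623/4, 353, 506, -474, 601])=[-474, -256, -221, -10, 623/4, 353, 506, 601]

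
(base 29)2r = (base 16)55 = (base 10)85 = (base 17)50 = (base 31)2n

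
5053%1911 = 1231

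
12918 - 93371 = -80453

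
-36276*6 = -217656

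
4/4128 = 1/1032≈0.000969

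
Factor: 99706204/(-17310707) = -1 * 2^2 * 13^1 * 1917427^1 * 17310707^(-1)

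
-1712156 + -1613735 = -3325891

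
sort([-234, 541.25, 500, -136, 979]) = [-234, -136, 500, 541.25, 979]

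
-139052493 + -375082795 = -514135288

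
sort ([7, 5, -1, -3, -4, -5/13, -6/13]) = [-4, -3, -1, -6/13, -5/13, 5, 7]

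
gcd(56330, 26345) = 5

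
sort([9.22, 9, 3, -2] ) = [-2, 3, 9, 9.22] 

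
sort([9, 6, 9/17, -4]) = [-4, 9/17, 6, 9]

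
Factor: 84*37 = 2^2*3^1*7^1*37^1 = 3108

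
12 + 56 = 68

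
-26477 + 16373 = -10104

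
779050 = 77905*10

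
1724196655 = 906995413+817201242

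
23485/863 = 27 + 184/863≈27.21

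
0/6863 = 0 = 0.00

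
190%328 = 190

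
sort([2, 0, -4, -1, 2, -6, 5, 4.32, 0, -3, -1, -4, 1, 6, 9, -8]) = [-8, -6, -4, -4, -3, -1, -1, 0, 0, 1, 2, 2, 4.32, 5, 6, 9]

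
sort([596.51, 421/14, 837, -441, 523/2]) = [-441, 421/14, 523/2, 596.51, 837]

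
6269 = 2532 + 3737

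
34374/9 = 11458/3 ≈ 3819.33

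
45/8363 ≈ 0.00538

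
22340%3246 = 2864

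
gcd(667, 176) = 1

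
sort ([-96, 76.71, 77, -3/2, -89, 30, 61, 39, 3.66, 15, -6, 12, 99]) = [-96, -89, -6, -3/2, 3.66, 12, 15, 30, 39, 61, 76.71, 77, 99]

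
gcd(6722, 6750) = 2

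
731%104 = 3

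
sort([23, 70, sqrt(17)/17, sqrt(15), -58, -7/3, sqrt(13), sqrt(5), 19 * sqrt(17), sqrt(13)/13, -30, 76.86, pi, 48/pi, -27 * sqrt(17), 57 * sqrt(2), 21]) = [-27 * sqrt(17), -58, -30, -7/3, sqrt(17)/17, sqrt(13)/13, sqrt(5), pi, sqrt(13), sqrt(15), 48/pi, 21, 23, 70, 76.86, 19 * sqrt(17), 57 * sqrt(2)]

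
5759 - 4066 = 1693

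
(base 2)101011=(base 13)34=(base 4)223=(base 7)61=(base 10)43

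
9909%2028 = 1797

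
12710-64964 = -52254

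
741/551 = 1 + 10/29 ≈ 1.34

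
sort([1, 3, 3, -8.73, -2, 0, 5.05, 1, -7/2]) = [-8.73, -7/2, -2, 0, 1, 1, 3, 3, 5.05]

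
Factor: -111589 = -1 * 151^1 * 739^1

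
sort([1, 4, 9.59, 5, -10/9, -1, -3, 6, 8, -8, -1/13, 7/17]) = [-8, -3, -10/9, -1, -1/13, 7/17, 1, 4, 5, 6, 8, 9.59]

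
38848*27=1048896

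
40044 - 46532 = -6488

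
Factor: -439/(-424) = 2^(-3) * 53^(-1) * 439^1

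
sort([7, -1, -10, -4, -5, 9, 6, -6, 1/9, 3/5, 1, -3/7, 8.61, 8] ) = [-10, -6, -5, -4, -1, -3/7, 1/9, 3/5, 1, 6, 7, 8, 8.61, 9] 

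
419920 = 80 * 5249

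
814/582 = 407/291 ≈ 1.40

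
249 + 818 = 1067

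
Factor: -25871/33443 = -1*41^1*53^(-1) = -41/53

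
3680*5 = 18400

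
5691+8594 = 14285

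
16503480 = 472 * 34965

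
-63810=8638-72448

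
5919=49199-43280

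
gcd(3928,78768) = 8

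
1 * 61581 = 61581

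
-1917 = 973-2890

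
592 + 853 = 1445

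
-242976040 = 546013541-788989581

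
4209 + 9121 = 13330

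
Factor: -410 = -1 * 2^1 * 5^1 * 41^1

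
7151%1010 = 81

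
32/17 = 1 + 15/17 ≈ 1.88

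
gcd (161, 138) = 23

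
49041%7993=1083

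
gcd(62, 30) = 2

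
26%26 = 0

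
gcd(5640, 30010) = 10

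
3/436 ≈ 0.00688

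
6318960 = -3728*(-1695)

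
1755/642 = 2 + 157/214 ≈ 2.73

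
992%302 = 86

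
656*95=62320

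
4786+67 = 4853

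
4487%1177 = 956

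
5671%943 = 13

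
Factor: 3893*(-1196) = -1*2^2*13^1*17^1*23^1*229^1 = -4656028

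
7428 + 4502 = 11930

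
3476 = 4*869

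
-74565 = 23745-98310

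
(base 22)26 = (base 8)62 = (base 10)50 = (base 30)1k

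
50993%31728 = 19265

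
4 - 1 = 3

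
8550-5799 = 2751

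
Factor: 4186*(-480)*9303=-1*2^6*3^2*5^1*7^2*13^1*23^1*443^1=-18692331840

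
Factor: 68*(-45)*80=-1*2^6*3^2*5^2*17^1=-244800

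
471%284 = 187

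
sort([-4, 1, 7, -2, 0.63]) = [-4, -2, 0.63, 1, 7]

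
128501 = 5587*23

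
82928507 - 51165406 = 31763101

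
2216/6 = 369 + 1/3 ≈ 369.33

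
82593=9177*9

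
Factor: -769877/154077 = -1*3^(-1)*7^(-1)*11^(-1)*23^(-1)*29^(-1)*193^1*3989^1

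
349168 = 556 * 628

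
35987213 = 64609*557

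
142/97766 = 71/48883 ≈ 0.00145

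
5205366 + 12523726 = 17729092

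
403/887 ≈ 0.454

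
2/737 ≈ 0.00271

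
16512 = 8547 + 7965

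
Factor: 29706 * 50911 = 2^1 * 3^1 * 7^2 * 1039^1 * 4951^1 = 1512362166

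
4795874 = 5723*838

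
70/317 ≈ 0.221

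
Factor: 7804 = 2^2 * 1951^1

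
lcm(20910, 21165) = 1735530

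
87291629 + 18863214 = 106154843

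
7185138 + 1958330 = 9143468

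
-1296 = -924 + -372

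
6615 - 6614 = 1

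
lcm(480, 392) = 23520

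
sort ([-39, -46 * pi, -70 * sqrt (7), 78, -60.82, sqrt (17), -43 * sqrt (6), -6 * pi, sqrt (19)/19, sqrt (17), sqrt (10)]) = [-70 * sqrt (7), -46 * pi, -43 * sqrt (6), -60.82, -39, -6 * pi, sqrt (19)/19, sqrt (10), sqrt (17), sqrt (17), 78]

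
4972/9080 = 1243/2270 ≈ 0.548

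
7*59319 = 415233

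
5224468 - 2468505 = 2755963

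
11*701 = 7711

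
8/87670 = 4/43835 ≈ 0.0000913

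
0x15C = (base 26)DA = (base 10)348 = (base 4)11130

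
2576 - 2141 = 435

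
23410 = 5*4682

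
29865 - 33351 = -3486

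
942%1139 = 942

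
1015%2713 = 1015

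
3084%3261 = 3084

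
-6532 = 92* (-71)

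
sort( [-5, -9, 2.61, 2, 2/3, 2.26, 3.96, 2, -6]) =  [-9, -6, -5, 2/3, 2, 2, 2.26, 2.61, 3.96]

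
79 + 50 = 129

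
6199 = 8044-1845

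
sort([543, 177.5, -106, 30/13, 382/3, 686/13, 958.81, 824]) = [-106, 30/13, 686/13, 382/3, 177.5, 543, 824, 958.81]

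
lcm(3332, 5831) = 23324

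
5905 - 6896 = -991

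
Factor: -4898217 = -1*3^1*31^2*1699^1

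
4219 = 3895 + 324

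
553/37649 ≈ 0.0147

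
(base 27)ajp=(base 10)7828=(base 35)6dn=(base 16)1e94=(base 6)100124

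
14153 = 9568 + 4585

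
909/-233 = -3 - 210/233 ≈ -3.90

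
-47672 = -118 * 404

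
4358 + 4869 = 9227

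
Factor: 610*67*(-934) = -1*2^2*5^1*61^1*67^1*467^1 = -38172580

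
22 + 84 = 106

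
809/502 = 1 + 307/502 ≈ 1.61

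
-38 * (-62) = 2356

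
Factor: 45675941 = 45675941^1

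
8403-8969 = -566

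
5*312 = 1560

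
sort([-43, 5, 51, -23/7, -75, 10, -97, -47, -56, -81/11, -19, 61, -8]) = [-97, -75, -56, -47, -43, -19, -8, -81/11, -23/7, 5, 10, 51, 61]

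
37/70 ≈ 0.529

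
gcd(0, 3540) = 3540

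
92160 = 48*1920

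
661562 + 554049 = 1215611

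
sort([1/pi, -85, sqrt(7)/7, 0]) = [-85, 0, 1/pi, sqrt(7)/7]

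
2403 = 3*801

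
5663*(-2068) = -11711084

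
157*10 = 1570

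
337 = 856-519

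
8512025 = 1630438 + 6881587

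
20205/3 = 6735 = 6735.00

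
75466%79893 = 75466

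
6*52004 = 312024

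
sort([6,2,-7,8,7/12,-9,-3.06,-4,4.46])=[-9,-7,-4,-3.06,7/12,2,4.46,6,8]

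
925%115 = 5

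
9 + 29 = 38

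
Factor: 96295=5^1*19259^1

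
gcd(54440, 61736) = 8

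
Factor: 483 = 3^1 * 7^1 * 23^1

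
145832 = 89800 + 56032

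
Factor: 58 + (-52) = 2^1 * 3^1 = 6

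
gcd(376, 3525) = 47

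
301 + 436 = 737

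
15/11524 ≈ 0.00130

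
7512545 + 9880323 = 17392868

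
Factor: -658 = -1*2^1*7^1*47^1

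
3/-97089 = -1/32363 ≈ -0.0000309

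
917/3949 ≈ 0.232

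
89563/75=1194 + 13/75≈1194.17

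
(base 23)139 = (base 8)1137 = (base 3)211111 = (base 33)id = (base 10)607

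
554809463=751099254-196289791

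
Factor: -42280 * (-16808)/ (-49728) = -1 * 3^ (-1) * 5^1 * 11^1 * 37^ (-1) * 151^1 * 191^1 = -1586255/111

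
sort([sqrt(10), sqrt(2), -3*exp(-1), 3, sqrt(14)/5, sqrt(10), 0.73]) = [-3*exp(-1), 0.73, sqrt(14)/5, sqrt(2), 3, sqrt(10), sqrt(10)]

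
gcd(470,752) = 94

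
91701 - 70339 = 21362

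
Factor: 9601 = 9601^1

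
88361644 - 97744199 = -9382555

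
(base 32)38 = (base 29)3h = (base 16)68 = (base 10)104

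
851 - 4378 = -3527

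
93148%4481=3528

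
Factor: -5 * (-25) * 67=5^3 * 67^1=8375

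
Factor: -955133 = -1*173^1*5521^1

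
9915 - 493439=-483524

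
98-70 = 28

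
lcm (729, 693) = 56133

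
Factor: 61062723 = 3^2*23^1*294989^1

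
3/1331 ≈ 0.00225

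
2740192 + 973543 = 3713735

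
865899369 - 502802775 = 363096594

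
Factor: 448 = 2^6*7^1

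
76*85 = 6460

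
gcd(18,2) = 2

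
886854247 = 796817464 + 90036783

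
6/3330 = 1/555 ≈ 0.00180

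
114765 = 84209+30556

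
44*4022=176968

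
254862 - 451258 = -196396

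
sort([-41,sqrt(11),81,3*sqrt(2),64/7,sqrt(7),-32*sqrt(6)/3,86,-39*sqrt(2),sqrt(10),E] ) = [-39*sqrt(2),-41,-32*sqrt(6)/3,sqrt(7),E,sqrt(10),sqrt(11),3*sqrt(2),64/7,81,86] 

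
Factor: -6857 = -1*6857^1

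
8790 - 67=8723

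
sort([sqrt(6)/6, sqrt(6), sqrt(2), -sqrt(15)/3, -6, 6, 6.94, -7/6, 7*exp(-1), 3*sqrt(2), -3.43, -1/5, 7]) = [-6, -3.43, -sqrt(15)/3, -7/6, -1/5, sqrt(6)/6, sqrt(2), sqrt(6), 7*exp(-1), 3*sqrt(2), 6, 6.94, 7]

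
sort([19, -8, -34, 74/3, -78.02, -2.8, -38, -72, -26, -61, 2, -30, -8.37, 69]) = [-78.02, -72, -61, -38, -34, -30, -26, -8.37, -8, -2.8, 2, 19, 74/3, 69]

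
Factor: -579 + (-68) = -1 * 647^1 = -647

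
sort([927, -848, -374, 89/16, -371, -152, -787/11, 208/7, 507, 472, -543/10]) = [-848, -374, -371, -152, -787/11, -543/10, 89/16, 208/7, 472, 507, 927]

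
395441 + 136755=532196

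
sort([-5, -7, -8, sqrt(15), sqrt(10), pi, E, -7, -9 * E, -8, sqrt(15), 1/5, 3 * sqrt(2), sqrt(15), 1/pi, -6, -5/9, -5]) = [-9 * E, -8, -8, -7, -7, -6, -5, -5, -5/9, 1/5, 1/pi, E, pi, sqrt(10), sqrt(15), sqrt(15), sqrt(15), 3 * sqrt(2)]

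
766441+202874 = 969315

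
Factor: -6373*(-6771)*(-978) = -1*2^1*3^2*37^1*61^1*163^1*6373^1 = -42202248174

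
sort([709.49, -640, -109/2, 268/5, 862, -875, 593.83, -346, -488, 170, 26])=[-875, -640, -488, -346, -109/2, 26, 268/5, 170, 593.83, 709.49, 862]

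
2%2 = 0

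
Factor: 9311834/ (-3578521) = -1*2^1*7^1*41^ (-1)*87281^ (-1)*665131^1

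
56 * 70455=3945480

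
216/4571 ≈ 0.0473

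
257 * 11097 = 2851929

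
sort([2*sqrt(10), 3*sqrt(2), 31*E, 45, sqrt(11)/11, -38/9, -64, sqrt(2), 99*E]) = [-64, -38/9, sqrt(11)/11, sqrt(2), 3*sqrt(2), 2*sqrt(10), 45, 31*E, 99*E]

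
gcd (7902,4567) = 1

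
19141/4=4785+1/4=4785.25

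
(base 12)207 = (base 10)295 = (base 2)100100111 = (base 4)10213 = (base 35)8f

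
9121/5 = 1824 + 1/5 = 1824.20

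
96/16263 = 32/5421≈0.00590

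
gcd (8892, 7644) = 156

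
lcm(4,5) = 20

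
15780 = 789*20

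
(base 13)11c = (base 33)5t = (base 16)c2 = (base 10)194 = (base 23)8a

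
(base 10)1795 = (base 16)703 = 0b11100000011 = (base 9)2414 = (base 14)923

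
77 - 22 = 55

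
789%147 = 54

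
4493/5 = 898 + 3/5 = 898.60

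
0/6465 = 0 = 0.00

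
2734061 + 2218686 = 4952747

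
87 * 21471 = 1867977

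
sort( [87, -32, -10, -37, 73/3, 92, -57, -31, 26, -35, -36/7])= [-57, -37, -35, -32, -31, -10, -36/7, 73/3, 26, 87, 92]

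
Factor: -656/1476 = -1 * 2^2 * 3^ (-2) = -4/9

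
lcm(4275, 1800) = 34200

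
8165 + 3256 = 11421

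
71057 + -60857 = 10200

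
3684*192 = 707328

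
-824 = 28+-852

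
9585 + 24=9609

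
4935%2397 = 141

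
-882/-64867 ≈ 0.0136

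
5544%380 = 224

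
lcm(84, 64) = 1344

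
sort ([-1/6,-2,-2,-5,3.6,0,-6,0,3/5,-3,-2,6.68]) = [-6,-5,-3,-2,-2,-2,-1/6,0,0,3/5,3.6,6.68]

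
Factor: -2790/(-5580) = 2^(-1) = 1/2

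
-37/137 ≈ -0.270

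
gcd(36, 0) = 36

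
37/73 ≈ 0.507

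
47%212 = 47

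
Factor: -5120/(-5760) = 2^3*3^(-2) = 8/9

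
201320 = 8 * 25165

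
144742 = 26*5567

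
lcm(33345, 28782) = 2734290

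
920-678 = 242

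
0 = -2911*0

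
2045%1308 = 737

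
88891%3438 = 2941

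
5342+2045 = 7387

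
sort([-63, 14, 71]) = [-63, 14, 71]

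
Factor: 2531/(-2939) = -1*2531^1*2939^(-1)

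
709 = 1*709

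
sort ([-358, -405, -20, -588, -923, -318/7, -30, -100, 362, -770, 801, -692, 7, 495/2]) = [-923, -770, -692, -588, -405, -358, -100, -318/7, -30, -20, 7, 495/2, 362, 801]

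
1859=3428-1569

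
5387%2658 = 71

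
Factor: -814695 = -1 * 3^1 * 5^1 * 7^1 * 7759^1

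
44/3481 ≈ 0.0126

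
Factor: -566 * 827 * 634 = -1 * 2^2 * 283^1 * 317^1 * 827^1 = -296763988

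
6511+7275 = 13786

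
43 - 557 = -514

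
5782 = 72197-66415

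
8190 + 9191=17381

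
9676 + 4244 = 13920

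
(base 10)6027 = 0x178b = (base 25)9g2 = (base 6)43523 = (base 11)458a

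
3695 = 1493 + 2202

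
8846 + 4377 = 13223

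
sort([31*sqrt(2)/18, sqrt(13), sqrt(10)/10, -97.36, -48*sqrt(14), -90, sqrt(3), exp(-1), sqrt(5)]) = [-48*sqrt(14), -97.36, -90, sqrt(10)/10, exp(-1), sqrt(3), sqrt(5), 31*sqrt(2)/18, sqrt(13)]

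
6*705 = 4230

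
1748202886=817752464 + 930450422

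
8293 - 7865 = 428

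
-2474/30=-1237/15 ≈ -82.47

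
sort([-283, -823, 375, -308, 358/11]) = [-823, -308, -283, 358/11, 375]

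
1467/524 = 2+419/524 ≈ 2.80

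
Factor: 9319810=2^1 * 5^1 * 931981^1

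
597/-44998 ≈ -0.0133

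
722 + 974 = 1696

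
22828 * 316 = 7213648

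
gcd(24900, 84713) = 1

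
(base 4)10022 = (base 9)325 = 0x10a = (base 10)266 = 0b100001010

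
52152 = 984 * 53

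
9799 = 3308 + 6491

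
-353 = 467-820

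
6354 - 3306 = 3048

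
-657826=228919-886745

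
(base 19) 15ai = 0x22a8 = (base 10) 8872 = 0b10001010101000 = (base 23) ghh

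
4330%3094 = 1236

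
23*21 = 483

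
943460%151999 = 31466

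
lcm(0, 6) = 0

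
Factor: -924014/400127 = -1 * 2^1 * 4397^(-1) * 5077^1 = -10154/4397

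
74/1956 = 37/978 ≈ 0.0378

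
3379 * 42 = 141918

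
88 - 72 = 16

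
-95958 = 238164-334122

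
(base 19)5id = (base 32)23g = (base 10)2160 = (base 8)4160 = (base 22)4a4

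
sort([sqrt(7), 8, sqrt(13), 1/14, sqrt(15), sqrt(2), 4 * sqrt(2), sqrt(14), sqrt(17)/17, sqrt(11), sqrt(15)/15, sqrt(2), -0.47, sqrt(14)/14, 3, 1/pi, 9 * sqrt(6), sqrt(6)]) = [-0.47, 1/14, sqrt(17)/17, sqrt(15)/15, sqrt(14)/14, 1/pi, sqrt(2), sqrt(2), sqrt(6), sqrt(7), 3, sqrt(11), sqrt(13), sqrt(14), sqrt(15), 4 * sqrt(2), 8, 9 * sqrt(6)]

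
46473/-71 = -654-39/71 ≈ -654.55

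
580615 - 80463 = 500152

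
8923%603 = 481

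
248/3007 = 8/97 ≈ 0.0825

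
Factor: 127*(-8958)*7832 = -1*2^4*3^1*11^1*89^1*127^1*1493^1 = -8910200112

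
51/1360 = 3/80 = 0.0375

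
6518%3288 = 3230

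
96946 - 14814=82132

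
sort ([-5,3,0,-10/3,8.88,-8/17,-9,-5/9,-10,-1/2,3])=[-10,-9,-5,-10/3,-5/9,-1/2,-8/17,0,3,3,8.88]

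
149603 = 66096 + 83507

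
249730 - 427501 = -177771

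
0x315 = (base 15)379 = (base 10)789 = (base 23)1b7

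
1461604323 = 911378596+550225727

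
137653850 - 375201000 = -237547150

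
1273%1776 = 1273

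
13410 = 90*149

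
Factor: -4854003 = -1*3^1*7^1*11^1*21013^1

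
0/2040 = 0 = 0.00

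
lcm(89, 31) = 2759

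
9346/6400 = 1 + 1473/3200 ≈ 1.46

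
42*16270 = 683340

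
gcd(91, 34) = 1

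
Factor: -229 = -1 * 229^1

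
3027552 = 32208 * 94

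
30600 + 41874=72474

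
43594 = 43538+56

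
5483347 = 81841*67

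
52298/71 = 736 + 42/71 ≈ 736.59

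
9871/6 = 1645 + 1/6 ≈ 1645.17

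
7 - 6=1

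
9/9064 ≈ 0.000993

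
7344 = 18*408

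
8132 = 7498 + 634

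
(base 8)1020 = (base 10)528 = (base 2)1000010000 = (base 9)646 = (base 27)jf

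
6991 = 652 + 6339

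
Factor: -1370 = -1 * 2^1 * 5^1 * 137^1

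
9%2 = 1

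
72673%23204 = 3061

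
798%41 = 19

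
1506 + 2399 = 3905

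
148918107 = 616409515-467491408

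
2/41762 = 1/20881 ≈ 0.0000479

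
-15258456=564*(-27054)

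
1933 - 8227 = -6294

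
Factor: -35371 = -1 * 7^1 * 31^1 * 163^1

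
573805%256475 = 60855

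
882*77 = 67914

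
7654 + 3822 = 11476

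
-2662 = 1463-4125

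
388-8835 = -8447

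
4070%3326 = 744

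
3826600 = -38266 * (-100)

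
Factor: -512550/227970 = -1*5^1*67^1*149^(-1) = -335/149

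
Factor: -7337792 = -1 * 2^6 * 7^1 * 11^1 * 1489^1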